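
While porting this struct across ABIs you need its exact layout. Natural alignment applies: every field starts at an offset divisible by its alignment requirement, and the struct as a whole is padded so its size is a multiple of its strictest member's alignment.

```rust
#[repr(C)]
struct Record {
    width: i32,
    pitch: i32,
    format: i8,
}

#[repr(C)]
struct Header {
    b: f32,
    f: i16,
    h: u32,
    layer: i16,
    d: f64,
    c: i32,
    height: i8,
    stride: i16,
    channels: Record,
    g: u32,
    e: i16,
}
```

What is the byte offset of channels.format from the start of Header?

40

Record: width at 0 (size 4, align 4) → ends 4; pitch at 4 (size 4, align 4) → ends 8; format at 8 (size 1, align 1) → ends 9; tail pad 3 to reach multiple of 4; total 12 bytes, alignment 4
b at 0 (size 4, align 4) → ends 4
f at 4 (size 2, align 2) → ends 6
pad 2 to align 4 for h
h at 8 (size 4, align 4) → ends 12
layer at 12 (size 2, align 2) → ends 14
pad 2 to align 8 for d
d at 16 (size 8, align 8) → ends 24
c at 24 (size 4, align 4) → ends 28
height at 28 (size 1, align 1) → ends 29
pad 1 to align 2 for stride
stride at 30 (size 2, align 2) → ends 32
channels at 32 (size 12, align 4) → ends 44
within Record: format at 8
32 + 8 = 40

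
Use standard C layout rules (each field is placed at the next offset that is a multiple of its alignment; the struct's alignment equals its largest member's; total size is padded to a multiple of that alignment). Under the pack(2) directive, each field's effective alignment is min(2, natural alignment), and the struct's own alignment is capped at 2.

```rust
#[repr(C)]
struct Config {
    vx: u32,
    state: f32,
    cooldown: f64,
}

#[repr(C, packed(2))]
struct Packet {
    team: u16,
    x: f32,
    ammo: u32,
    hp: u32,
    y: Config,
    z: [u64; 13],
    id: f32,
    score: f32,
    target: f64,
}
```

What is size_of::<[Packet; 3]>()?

Config: 0..4  vx  (4B, 4-aligned); 4..8  state  (4B, 4-aligned); 8..16  cooldown  (8B, 8-aligned); sizeof = 16, alignof = 8
0..2  team  (2B, 2-aligned)
2..6  x  (4B, 2-aligned)
6..10  ammo  (4B, 2-aligned)
10..14  hp  (4B, 2-aligned)
14..30  y  (16B, 2-aligned)
30..134  z  (104B, 2-aligned)
134..138  id  (4B, 2-aligned)
138..142  score  (4B, 2-aligned)
142..150  target  (8B, 2-aligned)
sizeof = 150, alignof = 2
array of 3: 3 × 150 = 450

450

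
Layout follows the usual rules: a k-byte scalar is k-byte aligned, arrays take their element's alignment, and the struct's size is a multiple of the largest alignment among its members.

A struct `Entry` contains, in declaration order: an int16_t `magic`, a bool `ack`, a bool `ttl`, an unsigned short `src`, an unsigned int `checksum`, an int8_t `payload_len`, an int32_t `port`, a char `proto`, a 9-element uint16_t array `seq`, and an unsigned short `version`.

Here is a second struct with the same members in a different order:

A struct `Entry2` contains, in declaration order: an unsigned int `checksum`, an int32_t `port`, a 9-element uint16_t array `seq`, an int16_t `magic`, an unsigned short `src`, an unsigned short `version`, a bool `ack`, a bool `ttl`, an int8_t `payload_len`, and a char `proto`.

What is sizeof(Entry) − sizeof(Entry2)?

@0: magic [2B, align 2] → 2
@2: ack [1B, align 1] → 3
@3: ttl [1B, align 1] → 4
@4: src [2B, align 2] → 6
+2 pad (align 4)
@8: checksum [4B, align 4] → 12
@12: payload_len [1B, align 1] → 13
+3 pad (align 4)
@16: port [4B, align 4] → 20
@20: proto [1B, align 1] → 21
+1 pad (align 2)
@22: seq [18B, align 2] → 40
@40: version [2B, align 2] → 42
+2 tail pad (align 4)
size 44, align 4
— Entry2 —
@0: checksum [4B, align 4] → 4
@4: port [4B, align 4] → 8
@8: seq [18B, align 2] → 26
@26: magic [2B, align 2] → 28
@28: src [2B, align 2] → 30
@30: version [2B, align 2] → 32
@32: ack [1B, align 1] → 33
@33: ttl [1B, align 1] → 34
@34: payload_len [1B, align 1] → 35
@35: proto [1B, align 1] → 36
size 36, align 4
44 − 36 = 8

8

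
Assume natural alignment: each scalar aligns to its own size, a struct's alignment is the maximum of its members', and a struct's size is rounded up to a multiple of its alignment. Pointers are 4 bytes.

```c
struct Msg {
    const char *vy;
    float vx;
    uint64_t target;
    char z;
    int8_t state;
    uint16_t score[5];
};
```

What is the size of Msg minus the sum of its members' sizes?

vy at 0 (size 4, align 4) → ends 4
vx at 4 (size 4, align 4) → ends 8
target at 8 (size 8, align 8) → ends 16
z at 16 (size 1, align 1) → ends 17
state at 17 (size 1, align 1) → ends 18
score at 18 (size 10, align 2) → ends 28
tail pad 4 to reach multiple of 8
total 32 bytes, alignment 8
data bytes 28, size 32 → padding 4

4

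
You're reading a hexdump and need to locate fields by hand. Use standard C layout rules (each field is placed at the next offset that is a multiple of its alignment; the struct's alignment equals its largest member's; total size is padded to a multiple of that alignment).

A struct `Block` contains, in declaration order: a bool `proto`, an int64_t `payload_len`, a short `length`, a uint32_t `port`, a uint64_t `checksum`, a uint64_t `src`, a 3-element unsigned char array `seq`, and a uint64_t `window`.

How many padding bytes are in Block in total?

14

0..1  proto  (1B, 1-aligned)
1..8  -- padding (7B)
8..16  payload_len  (8B, 8-aligned)
16..18  length  (2B, 2-aligned)
18..20  -- padding (2B)
20..24  port  (4B, 4-aligned)
24..32  checksum  (8B, 8-aligned)
32..40  src  (8B, 8-aligned)
40..43  seq  (3B, 1-aligned)
43..48  -- padding (5B)
48..56  window  (8B, 8-aligned)
sizeof = 56, alignof = 8
data bytes 42, size 56 → padding 14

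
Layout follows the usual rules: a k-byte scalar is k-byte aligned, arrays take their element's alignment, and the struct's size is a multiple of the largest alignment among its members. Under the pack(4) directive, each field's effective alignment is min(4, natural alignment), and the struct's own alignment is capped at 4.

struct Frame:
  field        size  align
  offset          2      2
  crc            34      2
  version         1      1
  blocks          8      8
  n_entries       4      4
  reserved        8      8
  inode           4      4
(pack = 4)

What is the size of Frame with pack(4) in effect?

offset at 0 (size 2, align 2) → ends 2
crc at 2 (size 34, align 2) → ends 36
version at 36 (size 1, align 1) → ends 37
pad 3 to align 4 for blocks
blocks at 40 (size 8, align 4) → ends 48
n_entries at 48 (size 4, align 4) → ends 52
reserved at 52 (size 8, align 4) → ends 60
inode at 60 (size 4, align 4) → ends 64
total 64 bytes, alignment 4

64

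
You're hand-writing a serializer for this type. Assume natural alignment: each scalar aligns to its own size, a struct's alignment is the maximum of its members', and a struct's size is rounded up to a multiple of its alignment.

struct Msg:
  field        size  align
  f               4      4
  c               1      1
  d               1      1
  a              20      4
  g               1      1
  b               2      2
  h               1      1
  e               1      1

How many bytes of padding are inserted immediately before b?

0..4  f  (4B, 4-aligned)
4..5  c  (1B, 1-aligned)
5..6  d  (1B, 1-aligned)
6..8  -- padding (2B)
8..28  a  (20B, 4-aligned)
28..29  g  (1B, 1-aligned)
29..30  -- padding (1B)
30..32  b  (2B, 2-aligned)

1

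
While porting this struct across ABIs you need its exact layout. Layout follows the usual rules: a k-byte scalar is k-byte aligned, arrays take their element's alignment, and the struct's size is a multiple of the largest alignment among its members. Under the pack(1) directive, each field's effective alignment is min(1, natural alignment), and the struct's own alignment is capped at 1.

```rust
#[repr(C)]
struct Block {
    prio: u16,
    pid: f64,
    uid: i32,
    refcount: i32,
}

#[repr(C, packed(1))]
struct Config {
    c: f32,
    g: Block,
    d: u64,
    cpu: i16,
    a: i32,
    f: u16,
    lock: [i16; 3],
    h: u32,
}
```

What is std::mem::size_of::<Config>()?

54 bytes

Block: @0: prio [2B, align 2] → 2; +6 pad (align 8); @8: pid [8B, align 8] → 16; @16: uid [4B, align 4] → 20; @20: refcount [4B, align 4] → 24; size 24, align 8
@0: c [4B, align 1] → 4
@4: g [24B, align 1] → 28
@28: d [8B, align 1] → 36
@36: cpu [2B, align 1] → 38
@38: a [4B, align 1] → 42
@42: f [2B, align 1] → 44
@44: lock [6B, align 1] → 50
@50: h [4B, align 1] → 54
size 54, align 1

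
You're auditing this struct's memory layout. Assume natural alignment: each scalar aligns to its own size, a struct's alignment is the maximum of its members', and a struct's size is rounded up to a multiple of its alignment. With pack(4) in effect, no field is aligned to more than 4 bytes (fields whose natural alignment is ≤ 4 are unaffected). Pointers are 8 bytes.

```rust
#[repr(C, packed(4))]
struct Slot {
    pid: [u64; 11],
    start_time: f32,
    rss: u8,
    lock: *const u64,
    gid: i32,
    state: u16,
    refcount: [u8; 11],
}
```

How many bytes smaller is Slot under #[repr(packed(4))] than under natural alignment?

4

natural layout:
  0..88  pid  (88B, 8-aligned)
  88..92  start_time  (4B, 4-aligned)
  92..93  rss  (1B, 1-aligned)
  93..96  -- padding (3B)
  96..104  lock  (8B, 8-aligned)
  104..108  gid  (4B, 4-aligned)
  108..110  state  (2B, 2-aligned)
  110..121  refcount  (11B, 1-aligned)
  121..128  -- tail padding (7B)
  sizeof = 128, alignof = 8
packed(4) layout:
  0..88  pid  (88B, 4-aligned)
  88..92  start_time  (4B, 4-aligned)
  92..93  rss  (1B, 1-aligned)
  93..96  -- padding (3B)
  96..104  lock  (8B, 4-aligned)
  104..108  gid  (4B, 4-aligned)
  108..110  state  (2B, 2-aligned)
  110..121  refcount  (11B, 1-aligned)
  121..124  -- tail padding (3B)
  sizeof = 124, alignof = 4
128 − 124 = 4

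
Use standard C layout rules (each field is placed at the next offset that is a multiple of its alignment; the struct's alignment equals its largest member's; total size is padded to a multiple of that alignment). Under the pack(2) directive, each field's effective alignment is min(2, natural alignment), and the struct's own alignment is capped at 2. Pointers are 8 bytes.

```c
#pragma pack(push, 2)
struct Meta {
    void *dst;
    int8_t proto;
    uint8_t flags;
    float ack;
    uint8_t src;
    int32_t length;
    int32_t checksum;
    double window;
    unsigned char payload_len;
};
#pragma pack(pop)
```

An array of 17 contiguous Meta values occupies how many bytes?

578

0..8  dst  (8B, 2-aligned)
8..9  proto  (1B, 1-aligned)
9..10  flags  (1B, 1-aligned)
10..14  ack  (4B, 2-aligned)
14..15  src  (1B, 1-aligned)
15..16  -- padding (1B)
16..20  length  (4B, 2-aligned)
20..24  checksum  (4B, 2-aligned)
24..32  window  (8B, 2-aligned)
32..33  payload_len  (1B, 1-aligned)
33..34  -- tail padding (1B)
sizeof = 34, alignof = 2
array of 17: 17 × 34 = 578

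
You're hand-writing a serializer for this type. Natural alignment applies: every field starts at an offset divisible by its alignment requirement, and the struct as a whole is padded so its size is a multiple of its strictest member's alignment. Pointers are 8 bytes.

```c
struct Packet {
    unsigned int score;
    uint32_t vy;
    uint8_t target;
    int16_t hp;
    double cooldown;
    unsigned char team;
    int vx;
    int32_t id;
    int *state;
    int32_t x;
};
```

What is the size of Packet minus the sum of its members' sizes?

0..4  score  (4B, 4-aligned)
4..8  vy  (4B, 4-aligned)
8..9  target  (1B, 1-aligned)
9..10  -- padding (1B)
10..12  hp  (2B, 2-aligned)
12..16  -- padding (4B)
16..24  cooldown  (8B, 8-aligned)
24..25  team  (1B, 1-aligned)
25..28  -- padding (3B)
28..32  vx  (4B, 4-aligned)
32..36  id  (4B, 4-aligned)
36..40  -- padding (4B)
40..48  state  (8B, 8-aligned)
48..52  x  (4B, 4-aligned)
52..56  -- tail padding (4B)
sizeof = 56, alignof = 8
data bytes 40, size 56 → padding 16

16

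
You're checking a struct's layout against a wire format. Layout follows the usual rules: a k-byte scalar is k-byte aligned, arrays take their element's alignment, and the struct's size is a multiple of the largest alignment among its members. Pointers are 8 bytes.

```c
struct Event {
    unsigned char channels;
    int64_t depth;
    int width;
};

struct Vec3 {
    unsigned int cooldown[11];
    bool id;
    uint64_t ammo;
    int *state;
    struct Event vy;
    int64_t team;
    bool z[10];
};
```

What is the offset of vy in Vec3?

64

Event: channels at 0 (size 1, align 1) → ends 1; pad 7 to align 8 for depth; depth at 8 (size 8, align 8) → ends 16; width at 16 (size 4, align 4) → ends 20; tail pad 4 to reach multiple of 8; total 24 bytes, alignment 8
cooldown at 0 (size 44, align 4) → ends 44
id at 44 (size 1, align 1) → ends 45
pad 3 to align 8 for ammo
ammo at 48 (size 8, align 8) → ends 56
state at 56 (size 8, align 8) → ends 64
vy at 64 (size 24, align 8) → ends 88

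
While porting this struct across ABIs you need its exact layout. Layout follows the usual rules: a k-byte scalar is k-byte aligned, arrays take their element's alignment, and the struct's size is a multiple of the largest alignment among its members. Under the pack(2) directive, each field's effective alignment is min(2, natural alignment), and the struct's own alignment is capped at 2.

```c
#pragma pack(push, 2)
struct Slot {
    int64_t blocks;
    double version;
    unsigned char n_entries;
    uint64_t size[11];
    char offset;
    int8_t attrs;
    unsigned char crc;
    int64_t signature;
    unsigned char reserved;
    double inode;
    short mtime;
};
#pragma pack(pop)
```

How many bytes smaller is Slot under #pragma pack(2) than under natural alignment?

22

natural layout:
  0..8  blocks  (8B, 8-aligned)
  8..16  version  (8B, 8-aligned)
  16..17  n_entries  (1B, 1-aligned)
  17..24  -- padding (7B)
  24..112  size  (88B, 8-aligned)
  112..113  offset  (1B, 1-aligned)
  113..114  attrs  (1B, 1-aligned)
  114..115  crc  (1B, 1-aligned)
  115..120  -- padding (5B)
  120..128  signature  (8B, 8-aligned)
  128..129  reserved  (1B, 1-aligned)
  129..136  -- padding (7B)
  136..144  inode  (8B, 8-aligned)
  144..146  mtime  (2B, 2-aligned)
  146..152  -- tail padding (6B)
  sizeof = 152, alignof = 8
packed(2) layout:
  0..8  blocks  (8B, 2-aligned)
  8..16  version  (8B, 2-aligned)
  16..17  n_entries  (1B, 1-aligned)
  17..18  -- padding (1B)
  18..106  size  (88B, 2-aligned)
  106..107  offset  (1B, 1-aligned)
  107..108  attrs  (1B, 1-aligned)
  108..109  crc  (1B, 1-aligned)
  109..110  -- padding (1B)
  110..118  signature  (8B, 2-aligned)
  118..119  reserved  (1B, 1-aligned)
  119..120  -- padding (1B)
  120..128  inode  (8B, 2-aligned)
  128..130  mtime  (2B, 2-aligned)
  sizeof = 130, alignof = 2
152 − 130 = 22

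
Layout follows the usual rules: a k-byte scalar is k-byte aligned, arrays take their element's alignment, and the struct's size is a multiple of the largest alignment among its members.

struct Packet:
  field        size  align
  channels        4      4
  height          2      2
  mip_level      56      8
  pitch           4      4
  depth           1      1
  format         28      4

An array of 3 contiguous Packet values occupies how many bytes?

312

@0: channels [4B, align 4] → 4
@4: height [2B, align 2] → 6
+2 pad (align 8)
@8: mip_level [56B, align 8] → 64
@64: pitch [4B, align 4] → 68
@68: depth [1B, align 1] → 69
+3 pad (align 4)
@72: format [28B, align 4] → 100
+4 tail pad (align 8)
size 104, align 8
array of 3: 3 × 104 = 312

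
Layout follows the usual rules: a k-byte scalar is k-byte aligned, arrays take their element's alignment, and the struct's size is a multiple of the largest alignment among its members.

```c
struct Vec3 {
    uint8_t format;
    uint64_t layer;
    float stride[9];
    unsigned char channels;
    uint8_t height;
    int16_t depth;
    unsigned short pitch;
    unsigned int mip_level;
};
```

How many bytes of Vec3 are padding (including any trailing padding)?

9

@0: format [1B, align 1] → 1
+7 pad (align 8)
@8: layer [8B, align 8] → 16
@16: stride [36B, align 4] → 52
@52: channels [1B, align 1] → 53
@53: height [1B, align 1] → 54
@54: depth [2B, align 2] → 56
@56: pitch [2B, align 2] → 58
+2 pad (align 4)
@60: mip_level [4B, align 4] → 64
size 64, align 8
data bytes 55, size 64 → padding 9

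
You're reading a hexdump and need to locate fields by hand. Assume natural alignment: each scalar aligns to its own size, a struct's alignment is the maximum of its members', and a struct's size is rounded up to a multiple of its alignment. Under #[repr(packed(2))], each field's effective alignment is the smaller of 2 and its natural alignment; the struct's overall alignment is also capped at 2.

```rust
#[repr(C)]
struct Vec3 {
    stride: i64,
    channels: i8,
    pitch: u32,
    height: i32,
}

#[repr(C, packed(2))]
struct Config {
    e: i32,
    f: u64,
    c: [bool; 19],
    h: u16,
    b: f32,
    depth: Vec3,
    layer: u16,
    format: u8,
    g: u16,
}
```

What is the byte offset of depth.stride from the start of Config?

38

Vec3: @0: stride [8B, align 8] → 8; @8: channels [1B, align 1] → 9; +3 pad (align 4); @12: pitch [4B, align 4] → 16; @16: height [4B, align 4] → 20; +4 tail pad (align 8); size 24, align 8
@0: e [4B, align 2] → 4
@4: f [8B, align 2] → 12
@12: c [19B, align 1] → 31
+1 pad (align 2)
@32: h [2B, align 2] → 34
@34: b [4B, align 2] → 38
@38: depth [24B, align 2] → 62
within Vec3: stride at 0
38 + 0 = 38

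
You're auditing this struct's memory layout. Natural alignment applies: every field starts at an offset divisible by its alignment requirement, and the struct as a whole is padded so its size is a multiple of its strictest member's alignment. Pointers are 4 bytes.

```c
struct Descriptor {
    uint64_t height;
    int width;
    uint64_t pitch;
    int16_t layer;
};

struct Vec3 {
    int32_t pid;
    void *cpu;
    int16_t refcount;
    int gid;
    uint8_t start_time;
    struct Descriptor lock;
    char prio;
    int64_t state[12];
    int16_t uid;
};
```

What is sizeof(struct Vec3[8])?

1344

Descriptor: 0..8  height  (8B, 8-aligned); 8..12  width  (4B, 4-aligned); 12..16  -- padding (4B); 16..24  pitch  (8B, 8-aligned); 24..26  layer  (2B, 2-aligned); 26..32  -- tail padding (6B); sizeof = 32, alignof = 8
0..4  pid  (4B, 4-aligned)
4..8  cpu  (4B, 4-aligned)
8..10  refcount  (2B, 2-aligned)
10..12  -- padding (2B)
12..16  gid  (4B, 4-aligned)
16..17  start_time  (1B, 1-aligned)
17..24  -- padding (7B)
24..56  lock  (32B, 8-aligned)
56..57  prio  (1B, 1-aligned)
57..64  -- padding (7B)
64..160  state  (96B, 8-aligned)
160..162  uid  (2B, 2-aligned)
162..168  -- tail padding (6B)
sizeof = 168, alignof = 8
array of 8: 8 × 168 = 1344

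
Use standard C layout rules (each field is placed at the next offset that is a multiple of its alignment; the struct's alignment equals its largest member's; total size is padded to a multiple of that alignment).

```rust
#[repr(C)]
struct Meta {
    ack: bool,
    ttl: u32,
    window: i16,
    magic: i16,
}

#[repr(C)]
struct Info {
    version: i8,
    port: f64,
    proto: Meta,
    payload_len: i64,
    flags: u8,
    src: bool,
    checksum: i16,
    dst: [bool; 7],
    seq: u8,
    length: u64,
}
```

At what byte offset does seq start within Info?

51

Meta: 0..1  ack  (1B, 1-aligned); 1..4  -- padding (3B); 4..8  ttl  (4B, 4-aligned); 8..10  window  (2B, 2-aligned); 10..12  magic  (2B, 2-aligned); sizeof = 12, alignof = 4
0..1  version  (1B, 1-aligned)
1..8  -- padding (7B)
8..16  port  (8B, 8-aligned)
16..28  proto  (12B, 4-aligned)
28..32  -- padding (4B)
32..40  payload_len  (8B, 8-aligned)
40..41  flags  (1B, 1-aligned)
41..42  src  (1B, 1-aligned)
42..44  checksum  (2B, 2-aligned)
44..51  dst  (7B, 1-aligned)
51..52  seq  (1B, 1-aligned)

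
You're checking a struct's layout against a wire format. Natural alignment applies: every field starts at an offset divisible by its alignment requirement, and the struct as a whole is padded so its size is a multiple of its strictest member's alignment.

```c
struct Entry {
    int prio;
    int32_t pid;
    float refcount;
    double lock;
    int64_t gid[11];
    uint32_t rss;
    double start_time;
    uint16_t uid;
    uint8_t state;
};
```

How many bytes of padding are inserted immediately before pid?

prio at 0 (size 4, align 4) → ends 4
pid at 4 (size 4, align 4) → ends 8

0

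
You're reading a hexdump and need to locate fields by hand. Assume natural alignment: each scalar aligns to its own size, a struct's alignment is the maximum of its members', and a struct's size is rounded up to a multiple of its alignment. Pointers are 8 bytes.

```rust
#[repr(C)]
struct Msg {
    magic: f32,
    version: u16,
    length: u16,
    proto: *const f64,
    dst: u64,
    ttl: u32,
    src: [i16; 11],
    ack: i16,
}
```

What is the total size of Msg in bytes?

0..4  magic  (4B, 4-aligned)
4..6  version  (2B, 2-aligned)
6..8  length  (2B, 2-aligned)
8..16  proto  (8B, 8-aligned)
16..24  dst  (8B, 8-aligned)
24..28  ttl  (4B, 4-aligned)
28..50  src  (22B, 2-aligned)
50..52  ack  (2B, 2-aligned)
52..56  -- tail padding (4B)
sizeof = 56, alignof = 8

56 bytes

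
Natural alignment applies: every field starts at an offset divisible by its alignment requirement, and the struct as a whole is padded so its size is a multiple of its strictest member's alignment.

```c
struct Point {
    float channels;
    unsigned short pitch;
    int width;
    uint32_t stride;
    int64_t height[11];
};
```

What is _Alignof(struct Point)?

8

member alignments: channels=4, pitch=2, width=4, stride=4, height=8
max = 8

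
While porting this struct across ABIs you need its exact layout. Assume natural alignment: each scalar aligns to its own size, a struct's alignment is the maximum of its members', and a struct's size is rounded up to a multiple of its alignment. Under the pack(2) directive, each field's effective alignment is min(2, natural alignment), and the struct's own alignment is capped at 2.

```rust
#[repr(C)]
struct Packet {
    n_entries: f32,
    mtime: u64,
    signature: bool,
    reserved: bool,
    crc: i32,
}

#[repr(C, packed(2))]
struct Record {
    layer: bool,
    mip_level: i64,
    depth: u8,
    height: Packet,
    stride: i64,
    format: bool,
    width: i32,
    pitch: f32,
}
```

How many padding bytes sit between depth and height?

Packet: 0..4  n_entries  (4B, 4-aligned); 4..8  -- padding (4B); 8..16  mtime  (8B, 8-aligned); 16..17  signature  (1B, 1-aligned); 17..18  reserved  (1B, 1-aligned); 18..20  -- padding (2B); 20..24  crc  (4B, 4-aligned); sizeof = 24, alignof = 8
0..1  layer  (1B, 1-aligned)
1..2  -- padding (1B)
2..10  mip_level  (8B, 2-aligned)
10..11  depth  (1B, 1-aligned)
11..12  -- padding (1B)
12..36  height  (24B, 2-aligned)

1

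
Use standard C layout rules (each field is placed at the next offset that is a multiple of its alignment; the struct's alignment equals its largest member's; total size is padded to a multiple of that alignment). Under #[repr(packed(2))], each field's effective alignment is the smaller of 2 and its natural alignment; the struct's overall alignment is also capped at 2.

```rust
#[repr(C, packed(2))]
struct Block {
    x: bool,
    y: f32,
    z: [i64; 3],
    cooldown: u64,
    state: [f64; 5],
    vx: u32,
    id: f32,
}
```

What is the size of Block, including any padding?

0..1  x  (1B, 1-aligned)
1..2  -- padding (1B)
2..6  y  (4B, 2-aligned)
6..30  z  (24B, 2-aligned)
30..38  cooldown  (8B, 2-aligned)
38..78  state  (40B, 2-aligned)
78..82  vx  (4B, 2-aligned)
82..86  id  (4B, 2-aligned)
sizeof = 86, alignof = 2

86 bytes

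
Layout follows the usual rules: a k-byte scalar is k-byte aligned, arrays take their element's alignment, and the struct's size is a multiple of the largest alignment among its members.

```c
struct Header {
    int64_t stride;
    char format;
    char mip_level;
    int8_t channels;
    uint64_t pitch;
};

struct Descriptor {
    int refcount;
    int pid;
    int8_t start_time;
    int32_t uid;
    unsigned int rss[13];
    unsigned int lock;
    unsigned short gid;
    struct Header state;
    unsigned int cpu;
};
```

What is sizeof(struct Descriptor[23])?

Header: 0..8  stride  (8B, 8-aligned); 8..9  format  (1B, 1-aligned); 9..10  mip_level  (1B, 1-aligned); 10..11  channels  (1B, 1-aligned); 11..16  -- padding (5B); 16..24  pitch  (8B, 8-aligned); sizeof = 24, alignof = 8
0..4  refcount  (4B, 4-aligned)
4..8  pid  (4B, 4-aligned)
8..9  start_time  (1B, 1-aligned)
9..12  -- padding (3B)
12..16  uid  (4B, 4-aligned)
16..68  rss  (52B, 4-aligned)
68..72  lock  (4B, 4-aligned)
72..74  gid  (2B, 2-aligned)
74..80  -- padding (6B)
80..104  state  (24B, 8-aligned)
104..108  cpu  (4B, 4-aligned)
108..112  -- tail padding (4B)
sizeof = 112, alignof = 8
array of 23: 23 × 112 = 2576

2576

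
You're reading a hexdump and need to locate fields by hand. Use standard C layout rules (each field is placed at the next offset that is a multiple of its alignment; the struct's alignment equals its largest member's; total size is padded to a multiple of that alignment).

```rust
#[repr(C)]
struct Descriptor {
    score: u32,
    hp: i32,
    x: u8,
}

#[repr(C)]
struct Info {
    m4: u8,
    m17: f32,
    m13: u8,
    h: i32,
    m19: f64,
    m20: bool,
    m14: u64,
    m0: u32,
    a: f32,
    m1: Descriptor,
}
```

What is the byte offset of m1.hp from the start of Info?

52

Descriptor: @0: score [4B, align 4] → 4; @4: hp [4B, align 4] → 8; @8: x [1B, align 1] → 9; +3 tail pad (align 4); size 12, align 4
@0: m4 [1B, align 1] → 1
+3 pad (align 4)
@4: m17 [4B, align 4] → 8
@8: m13 [1B, align 1] → 9
+3 pad (align 4)
@12: h [4B, align 4] → 16
@16: m19 [8B, align 8] → 24
@24: m20 [1B, align 1] → 25
+7 pad (align 8)
@32: m14 [8B, align 8] → 40
@40: m0 [4B, align 4] → 44
@44: a [4B, align 4] → 48
@48: m1 [12B, align 4] → 60
within Descriptor: hp at 4
48 + 4 = 52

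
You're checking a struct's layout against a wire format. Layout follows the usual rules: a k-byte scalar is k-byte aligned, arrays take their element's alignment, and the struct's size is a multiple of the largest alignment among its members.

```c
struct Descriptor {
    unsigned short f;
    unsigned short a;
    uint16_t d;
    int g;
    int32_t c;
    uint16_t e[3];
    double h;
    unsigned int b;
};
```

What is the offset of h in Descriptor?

24

0..2  f  (2B, 2-aligned)
2..4  a  (2B, 2-aligned)
4..6  d  (2B, 2-aligned)
6..8  -- padding (2B)
8..12  g  (4B, 4-aligned)
12..16  c  (4B, 4-aligned)
16..22  e  (6B, 2-aligned)
22..24  -- padding (2B)
24..32  h  (8B, 8-aligned)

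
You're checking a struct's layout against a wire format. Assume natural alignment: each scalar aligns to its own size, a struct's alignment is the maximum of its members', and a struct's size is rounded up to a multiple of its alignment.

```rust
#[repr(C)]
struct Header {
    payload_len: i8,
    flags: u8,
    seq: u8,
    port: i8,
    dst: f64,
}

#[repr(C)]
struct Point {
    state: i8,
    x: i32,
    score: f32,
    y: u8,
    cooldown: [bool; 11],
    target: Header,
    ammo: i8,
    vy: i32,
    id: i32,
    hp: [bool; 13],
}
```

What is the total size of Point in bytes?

72 bytes

Header: payload_len at 0 (size 1, align 1) → ends 1; flags at 1 (size 1, align 1) → ends 2; seq at 2 (size 1, align 1) → ends 3; port at 3 (size 1, align 1) → ends 4; pad 4 to align 8 for dst; dst at 8 (size 8, align 8) → ends 16; total 16 bytes, alignment 8
state at 0 (size 1, align 1) → ends 1
pad 3 to align 4 for x
x at 4 (size 4, align 4) → ends 8
score at 8 (size 4, align 4) → ends 12
y at 12 (size 1, align 1) → ends 13
cooldown at 13 (size 11, align 1) → ends 24
target at 24 (size 16, align 8) → ends 40
ammo at 40 (size 1, align 1) → ends 41
pad 3 to align 4 for vy
vy at 44 (size 4, align 4) → ends 48
id at 48 (size 4, align 4) → ends 52
hp at 52 (size 13, align 1) → ends 65
tail pad 7 to reach multiple of 8
total 72 bytes, alignment 8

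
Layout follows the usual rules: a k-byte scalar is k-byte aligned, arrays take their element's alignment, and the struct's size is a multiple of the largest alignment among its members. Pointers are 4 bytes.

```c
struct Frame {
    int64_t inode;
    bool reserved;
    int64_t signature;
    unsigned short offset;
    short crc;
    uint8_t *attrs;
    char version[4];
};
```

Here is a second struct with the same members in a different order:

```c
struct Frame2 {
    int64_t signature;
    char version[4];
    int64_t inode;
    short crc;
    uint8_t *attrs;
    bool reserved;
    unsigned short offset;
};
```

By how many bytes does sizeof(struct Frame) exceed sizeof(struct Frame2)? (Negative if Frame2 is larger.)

0..8  inode  (8B, 8-aligned)
8..9  reserved  (1B, 1-aligned)
9..16  -- padding (7B)
16..24  signature  (8B, 8-aligned)
24..26  offset  (2B, 2-aligned)
26..28  crc  (2B, 2-aligned)
28..32  attrs  (4B, 4-aligned)
32..36  version  (4B, 1-aligned)
36..40  -- tail padding (4B)
sizeof = 40, alignof = 8
— Frame2 —
0..8  signature  (8B, 8-aligned)
8..12  version  (4B, 1-aligned)
12..16  -- padding (4B)
16..24  inode  (8B, 8-aligned)
24..26  crc  (2B, 2-aligned)
26..28  -- padding (2B)
28..32  attrs  (4B, 4-aligned)
32..33  reserved  (1B, 1-aligned)
33..34  -- padding (1B)
34..36  offset  (2B, 2-aligned)
36..40  -- tail padding (4B)
sizeof = 40, alignof = 8
40 − 40 = 0

0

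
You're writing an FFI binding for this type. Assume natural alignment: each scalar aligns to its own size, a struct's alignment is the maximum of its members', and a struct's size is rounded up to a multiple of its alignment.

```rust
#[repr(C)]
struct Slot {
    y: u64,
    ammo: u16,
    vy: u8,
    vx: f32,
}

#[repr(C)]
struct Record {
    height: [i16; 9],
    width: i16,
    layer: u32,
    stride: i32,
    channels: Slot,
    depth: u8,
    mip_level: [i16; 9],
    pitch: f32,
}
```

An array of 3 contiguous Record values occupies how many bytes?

Slot: @0: y [8B, align 8] → 8; @8: ammo [2B, align 2] → 10; @10: vy [1B, align 1] → 11; +1 pad (align 4); @12: vx [4B, align 4] → 16; size 16, align 8
@0: height [18B, align 2] → 18
@18: width [2B, align 2] → 20
@20: layer [4B, align 4] → 24
@24: stride [4B, align 4] → 28
+4 pad (align 8)
@32: channels [16B, align 8] → 48
@48: depth [1B, align 1] → 49
+1 pad (align 2)
@50: mip_level [18B, align 2] → 68
@68: pitch [4B, align 4] → 72
size 72, align 8
array of 3: 3 × 72 = 216

216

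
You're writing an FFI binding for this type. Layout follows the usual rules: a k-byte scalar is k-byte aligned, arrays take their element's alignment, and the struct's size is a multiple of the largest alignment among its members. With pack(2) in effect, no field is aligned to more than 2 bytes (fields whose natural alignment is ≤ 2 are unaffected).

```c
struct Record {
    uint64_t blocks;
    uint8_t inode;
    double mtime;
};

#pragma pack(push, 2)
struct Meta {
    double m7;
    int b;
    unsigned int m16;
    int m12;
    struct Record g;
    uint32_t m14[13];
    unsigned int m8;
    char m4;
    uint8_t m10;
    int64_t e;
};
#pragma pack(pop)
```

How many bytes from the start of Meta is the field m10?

Record: @0: blocks [8B, align 8] → 8; @8: inode [1B, align 1] → 9; +7 pad (align 8); @16: mtime [8B, align 8] → 24; size 24, align 8
@0: m7 [8B, align 2] → 8
@8: b [4B, align 2] → 12
@12: m16 [4B, align 2] → 16
@16: m12 [4B, align 2] → 20
@20: g [24B, align 2] → 44
@44: m14 [52B, align 2] → 96
@96: m8 [4B, align 2] → 100
@100: m4 [1B, align 1] → 101
@101: m10 [1B, align 1] → 102

101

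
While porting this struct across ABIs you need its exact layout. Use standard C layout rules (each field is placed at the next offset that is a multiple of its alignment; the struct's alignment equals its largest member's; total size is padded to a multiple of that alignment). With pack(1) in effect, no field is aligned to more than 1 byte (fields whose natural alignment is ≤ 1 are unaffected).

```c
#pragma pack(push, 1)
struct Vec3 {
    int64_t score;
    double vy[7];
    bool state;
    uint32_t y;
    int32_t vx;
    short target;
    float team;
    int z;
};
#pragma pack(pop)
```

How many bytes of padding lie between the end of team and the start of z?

@0: score [8B, align 1] → 8
@8: vy [56B, align 1] → 64
@64: state [1B, align 1] → 65
@65: y [4B, align 1] → 69
@69: vx [4B, align 1] → 73
@73: target [2B, align 1] → 75
@75: team [4B, align 1] → 79
@79: z [4B, align 1] → 83

0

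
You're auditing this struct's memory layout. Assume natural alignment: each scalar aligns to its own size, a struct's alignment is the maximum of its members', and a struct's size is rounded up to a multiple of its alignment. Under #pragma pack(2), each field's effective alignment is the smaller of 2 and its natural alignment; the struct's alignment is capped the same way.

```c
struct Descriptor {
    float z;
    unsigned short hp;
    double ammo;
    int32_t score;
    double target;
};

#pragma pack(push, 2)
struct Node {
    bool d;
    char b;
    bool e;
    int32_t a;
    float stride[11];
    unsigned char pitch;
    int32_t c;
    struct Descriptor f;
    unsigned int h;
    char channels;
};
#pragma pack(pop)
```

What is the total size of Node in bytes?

Descriptor: @0: z [4B, align 4] → 4; @4: hp [2B, align 2] → 6; +2 pad (align 8); @8: ammo [8B, align 8] → 16; @16: score [4B, align 4] → 20; +4 pad (align 8); @24: target [8B, align 8] → 32; size 32, align 8
@0: d [1B, align 1] → 1
@1: b [1B, align 1] → 2
@2: e [1B, align 1] → 3
+1 pad (align 2)
@4: a [4B, align 2] → 8
@8: stride [44B, align 2] → 52
@52: pitch [1B, align 1] → 53
+1 pad (align 2)
@54: c [4B, align 2] → 58
@58: f [32B, align 2] → 90
@90: h [4B, align 2] → 94
@94: channels [1B, align 1] → 95
+1 tail pad (align 2)
size 96, align 2

96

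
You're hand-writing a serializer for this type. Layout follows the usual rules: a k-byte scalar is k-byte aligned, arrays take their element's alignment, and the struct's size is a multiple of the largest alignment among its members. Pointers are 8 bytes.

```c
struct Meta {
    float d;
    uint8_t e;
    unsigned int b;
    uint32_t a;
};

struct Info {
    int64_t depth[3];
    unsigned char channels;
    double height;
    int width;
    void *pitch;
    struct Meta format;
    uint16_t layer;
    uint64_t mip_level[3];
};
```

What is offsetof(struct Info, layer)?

Meta: 0..4  d  (4B, 4-aligned); 4..5  e  (1B, 1-aligned); 5..8  -- padding (3B); 8..12  b  (4B, 4-aligned); 12..16  a  (4B, 4-aligned); sizeof = 16, alignof = 4
0..24  depth  (24B, 8-aligned)
24..25  channels  (1B, 1-aligned)
25..32  -- padding (7B)
32..40  height  (8B, 8-aligned)
40..44  width  (4B, 4-aligned)
44..48  -- padding (4B)
48..56  pitch  (8B, 8-aligned)
56..72  format  (16B, 4-aligned)
72..74  layer  (2B, 2-aligned)

72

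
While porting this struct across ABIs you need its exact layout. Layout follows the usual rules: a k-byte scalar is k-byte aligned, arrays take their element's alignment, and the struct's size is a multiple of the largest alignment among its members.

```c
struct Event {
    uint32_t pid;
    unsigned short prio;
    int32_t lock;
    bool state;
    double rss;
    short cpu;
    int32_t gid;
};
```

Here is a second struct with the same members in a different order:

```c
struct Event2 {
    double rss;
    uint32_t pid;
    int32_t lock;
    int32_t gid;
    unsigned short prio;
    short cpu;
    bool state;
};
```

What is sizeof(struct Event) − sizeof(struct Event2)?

@0: pid [4B, align 4] → 4
@4: prio [2B, align 2] → 6
+2 pad (align 4)
@8: lock [4B, align 4] → 12
@12: state [1B, align 1] → 13
+3 pad (align 8)
@16: rss [8B, align 8] → 24
@24: cpu [2B, align 2] → 26
+2 pad (align 4)
@28: gid [4B, align 4] → 32
size 32, align 8
— Event2 —
@0: rss [8B, align 8] → 8
@8: pid [4B, align 4] → 12
@12: lock [4B, align 4] → 16
@16: gid [4B, align 4] → 20
@20: prio [2B, align 2] → 22
@22: cpu [2B, align 2] → 24
@24: state [1B, align 1] → 25
+7 tail pad (align 8)
size 32, align 8
32 − 32 = 0

0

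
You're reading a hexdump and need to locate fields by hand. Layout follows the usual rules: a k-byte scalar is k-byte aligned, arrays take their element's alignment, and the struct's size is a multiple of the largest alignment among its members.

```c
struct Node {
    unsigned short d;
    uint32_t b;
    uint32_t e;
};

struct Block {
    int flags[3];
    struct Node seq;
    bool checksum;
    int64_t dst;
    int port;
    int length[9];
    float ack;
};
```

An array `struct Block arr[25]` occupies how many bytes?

Node: @0: d [2B, align 2] → 2; +2 pad (align 4); @4: b [4B, align 4] → 8; @8: e [4B, align 4] → 12; size 12, align 4
@0: flags [12B, align 4] → 12
@12: seq [12B, align 4] → 24
@24: checksum [1B, align 1] → 25
+7 pad (align 8)
@32: dst [8B, align 8] → 40
@40: port [4B, align 4] → 44
@44: length [36B, align 4] → 80
@80: ack [4B, align 4] → 84
+4 tail pad (align 8)
size 88, align 8
array of 25: 25 × 88 = 2200

2200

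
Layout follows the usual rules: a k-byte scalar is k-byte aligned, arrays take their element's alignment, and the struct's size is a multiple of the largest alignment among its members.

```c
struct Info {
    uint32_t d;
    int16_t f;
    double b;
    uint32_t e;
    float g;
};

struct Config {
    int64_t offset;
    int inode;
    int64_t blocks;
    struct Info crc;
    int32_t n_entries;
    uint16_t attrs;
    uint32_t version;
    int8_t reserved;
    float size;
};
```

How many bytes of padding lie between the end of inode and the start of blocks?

4

Info: 0..4  d  (4B, 4-aligned); 4..6  f  (2B, 2-aligned); 6..8  -- padding (2B); 8..16  b  (8B, 8-aligned); 16..20  e  (4B, 4-aligned); 20..24  g  (4B, 4-aligned); sizeof = 24, alignof = 8
0..8  offset  (8B, 8-aligned)
8..12  inode  (4B, 4-aligned)
12..16  -- padding (4B)
16..24  blocks  (8B, 8-aligned)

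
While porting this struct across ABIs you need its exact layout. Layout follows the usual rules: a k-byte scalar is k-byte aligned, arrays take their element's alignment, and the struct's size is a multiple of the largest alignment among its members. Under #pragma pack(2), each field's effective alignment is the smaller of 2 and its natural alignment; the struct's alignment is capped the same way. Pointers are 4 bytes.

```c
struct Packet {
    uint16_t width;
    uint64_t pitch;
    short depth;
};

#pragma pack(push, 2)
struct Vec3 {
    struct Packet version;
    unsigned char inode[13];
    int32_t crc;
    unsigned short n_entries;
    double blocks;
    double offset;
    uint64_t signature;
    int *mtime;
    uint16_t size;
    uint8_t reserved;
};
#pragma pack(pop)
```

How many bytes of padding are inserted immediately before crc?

1

Packet: 0..2  width  (2B, 2-aligned); 2..8  -- padding (6B); 8..16  pitch  (8B, 8-aligned); 16..18  depth  (2B, 2-aligned); 18..24  -- tail padding (6B); sizeof = 24, alignof = 8
0..24  version  (24B, 2-aligned)
24..37  inode  (13B, 1-aligned)
37..38  -- padding (1B)
38..42  crc  (4B, 2-aligned)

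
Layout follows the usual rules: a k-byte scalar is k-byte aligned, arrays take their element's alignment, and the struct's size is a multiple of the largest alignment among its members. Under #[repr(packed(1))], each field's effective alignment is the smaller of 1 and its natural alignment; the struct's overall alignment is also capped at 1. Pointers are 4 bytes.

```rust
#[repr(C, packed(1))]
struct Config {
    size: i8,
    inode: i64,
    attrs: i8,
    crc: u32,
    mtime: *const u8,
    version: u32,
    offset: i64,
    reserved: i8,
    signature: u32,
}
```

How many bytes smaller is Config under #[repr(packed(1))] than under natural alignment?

13

natural layout:
  @0: size [1B, align 1] → 1
  +7 pad (align 8)
  @8: inode [8B, align 8] → 16
  @16: attrs [1B, align 1] → 17
  +3 pad (align 4)
  @20: crc [4B, align 4] → 24
  @24: mtime [4B, align 4] → 28
  @28: version [4B, align 4] → 32
  @32: offset [8B, align 8] → 40
  @40: reserved [1B, align 1] → 41
  +3 pad (align 4)
  @44: signature [4B, align 4] → 48
  size 48, align 8
packed(1) layout:
  @0: size [1B, align 1] → 1
  @1: inode [8B, align 1] → 9
  @9: attrs [1B, align 1] → 10
  @10: crc [4B, align 1] → 14
  @14: mtime [4B, align 1] → 18
  @18: version [4B, align 1] → 22
  @22: offset [8B, align 1] → 30
  @30: reserved [1B, align 1] → 31
  @31: signature [4B, align 1] → 35
  size 35, align 1
48 − 35 = 13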